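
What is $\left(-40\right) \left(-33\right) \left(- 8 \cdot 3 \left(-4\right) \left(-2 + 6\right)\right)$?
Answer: $506880$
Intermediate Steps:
$\left(-40\right) \left(-33\right) \left(- 8 \cdot 3 \left(-4\right) \left(-2 + 6\right)\right) = 1320 \left(- 8 \left(\left(-12\right) 4\right)\right) = 1320 \left(\left(-8\right) \left(-48\right)\right) = 1320 \cdot 384 = 506880$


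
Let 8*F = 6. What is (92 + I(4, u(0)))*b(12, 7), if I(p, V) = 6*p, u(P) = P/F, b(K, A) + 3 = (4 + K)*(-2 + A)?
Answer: 8932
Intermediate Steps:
F = 3/4 (F = (1/8)*6 = 3/4 ≈ 0.75000)
b(K, A) = -3 + (-2 + A)*(4 + K) (b(K, A) = -3 + (4 + K)*(-2 + A) = -3 + (-2 + A)*(4 + K))
u(P) = 4*P/3 (u(P) = P/(3/4) = P*(4/3) = 4*P/3)
(92 + I(4, u(0)))*b(12, 7) = (92 + 6*4)*(-11 - 2*12 + 4*7 + 7*12) = (92 + 24)*(-11 - 24 + 28 + 84) = 116*77 = 8932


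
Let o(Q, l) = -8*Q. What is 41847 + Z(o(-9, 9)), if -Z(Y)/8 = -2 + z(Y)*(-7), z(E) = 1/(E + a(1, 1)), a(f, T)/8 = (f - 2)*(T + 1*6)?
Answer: 83733/2 ≈ 41867.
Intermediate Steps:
a(f, T) = 8*(-2 + f)*(6 + T) (a(f, T) = 8*((f - 2)*(T + 1*6)) = 8*((-2 + f)*(T + 6)) = 8*((-2 + f)*(6 + T)) = 8*(-2 + f)*(6 + T))
z(E) = 1/(-56 + E) (z(E) = 1/(E + (-96 - 16*1 + 48*1 + 8*1*1)) = 1/(E + (-96 - 16 + 48 + 8)) = 1/(E - 56) = 1/(-56 + E))
Z(Y) = 16 + 56/(-56 + Y) (Z(Y) = -8*(-2 - 7/(-56 + Y)) = 16 + 56/(-56 + Y))
41847 + Z(o(-9, 9)) = 41847 + 8*(-105 + 2*(-8*(-9)))/(-56 - 8*(-9)) = 41847 + 8*(-105 + 2*72)/(-56 + 72) = 41847 + 8*(-105 + 144)/16 = 41847 + 8*(1/16)*39 = 41847 + 39/2 = 83733/2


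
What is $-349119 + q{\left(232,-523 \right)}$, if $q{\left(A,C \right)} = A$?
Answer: $-348887$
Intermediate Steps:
$-349119 + q{\left(232,-523 \right)} = -349119 + 232 = -348887$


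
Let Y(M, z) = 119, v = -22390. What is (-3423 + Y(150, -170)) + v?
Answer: -25694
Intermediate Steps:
(-3423 + Y(150, -170)) + v = (-3423 + 119) - 22390 = -3304 - 22390 = -25694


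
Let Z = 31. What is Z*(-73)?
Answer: -2263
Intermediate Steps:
Z*(-73) = 31*(-73) = -2263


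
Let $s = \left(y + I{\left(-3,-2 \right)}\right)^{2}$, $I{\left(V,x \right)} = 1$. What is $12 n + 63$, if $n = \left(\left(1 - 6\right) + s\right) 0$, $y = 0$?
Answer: $63$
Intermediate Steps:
$s = 1$ ($s = \left(0 + 1\right)^{2} = 1^{2} = 1$)
$n = 0$ ($n = \left(\left(1 - 6\right) + 1\right) 0 = \left(-5 + 1\right) 0 = \left(-4\right) 0 = 0$)
$12 n + 63 = 12 \cdot 0 + 63 = 0 + 63 = 63$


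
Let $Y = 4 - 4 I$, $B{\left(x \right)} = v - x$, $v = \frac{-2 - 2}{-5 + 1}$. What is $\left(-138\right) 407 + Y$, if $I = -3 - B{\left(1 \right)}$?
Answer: $-56150$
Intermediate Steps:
$v = 1$ ($v = - \frac{4}{-4} = \left(-4\right) \left(- \frac{1}{4}\right) = 1$)
$B{\left(x \right)} = 1 - x$
$I = -3$ ($I = -3 - \left(1 - 1\right) = -3 - 0 = -3 + 0 = -3$)
$Y = 16$ ($Y = 4 - -12 = 4 + 12 = 16$)
$\left(-138\right) 407 + Y = \left(-138\right) 407 + 16 = -56166 + 16 = -56150$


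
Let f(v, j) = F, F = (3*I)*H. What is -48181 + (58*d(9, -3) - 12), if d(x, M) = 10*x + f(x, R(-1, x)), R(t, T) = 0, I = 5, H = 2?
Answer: -41233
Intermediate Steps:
F = 30 (F = (3*5)*2 = 15*2 = 30)
f(v, j) = 30
d(x, M) = 30 + 10*x (d(x, M) = 10*x + 30 = 30 + 10*x)
-48181 + (58*d(9, -3) - 12) = -48181 + (58*(30 + 10*9) - 12) = -48181 + (58*(30 + 90) - 12) = -48181 + (58*120 - 12) = -48181 + (6960 - 12) = -48181 + 6948 = -41233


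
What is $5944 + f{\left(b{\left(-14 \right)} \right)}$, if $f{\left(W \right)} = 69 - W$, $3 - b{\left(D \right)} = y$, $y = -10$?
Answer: $6000$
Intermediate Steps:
$b{\left(D \right)} = 13$ ($b{\left(D \right)} = 3 - -10 = 3 + 10 = 13$)
$5944 + f{\left(b{\left(-14 \right)} \right)} = 5944 + \left(69 - 13\right) = 5944 + 56 = 6000$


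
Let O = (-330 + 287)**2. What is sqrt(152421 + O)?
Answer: sqrt(154270) ≈ 392.77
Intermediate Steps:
O = 1849 (O = (-43)**2 = 1849)
sqrt(152421 + O) = sqrt(152421 + 1849) = sqrt(154270)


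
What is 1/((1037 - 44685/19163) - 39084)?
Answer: -19163/729139346 ≈ -2.6282e-5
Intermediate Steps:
1/((1037 - 44685/19163) - 39084) = 1/(19827346/19163 - 39084) = 1/(-729139346/19163) = -19163/729139346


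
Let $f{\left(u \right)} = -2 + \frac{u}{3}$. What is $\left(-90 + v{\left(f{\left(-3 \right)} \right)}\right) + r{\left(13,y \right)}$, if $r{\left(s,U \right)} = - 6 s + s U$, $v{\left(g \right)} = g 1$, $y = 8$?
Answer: $-67$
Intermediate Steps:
$f{\left(u \right)} = -2 + \frac{u}{3}$ ($f{\left(u \right)} = -2 + u \frac{1}{3} = -2 + \frac{u}{3}$)
$v{\left(g \right)} = g$
$r{\left(s,U \right)} = - 6 s + U s$
$\left(-90 + v{\left(f{\left(-3 \right)} \right)}\right) + r{\left(13,y \right)} = \left(-90 + \left(-2 + \frac{1}{3} \left(-3\right)\right)\right) + 13 \left(-6 + 8\right) = \left(-90 - 3\right) + 13 \cdot 2 = \left(-90 - 3\right) + 26 = -93 + 26 = -67$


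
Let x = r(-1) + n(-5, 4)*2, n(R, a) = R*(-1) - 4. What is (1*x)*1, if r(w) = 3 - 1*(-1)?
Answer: 6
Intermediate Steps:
r(w) = 4 (r(w) = 3 + 1 = 4)
n(R, a) = -4 - R (n(R, a) = -R - 4 = -4 - R)
x = 6 (x = 4 + (-4 - 1*(-5))*2 = 4 + (-4 + 5)*2 = 4 + 1*2 = 4 + 2 = 6)
(1*x)*1 = (1*6)*1 = 6*1 = 6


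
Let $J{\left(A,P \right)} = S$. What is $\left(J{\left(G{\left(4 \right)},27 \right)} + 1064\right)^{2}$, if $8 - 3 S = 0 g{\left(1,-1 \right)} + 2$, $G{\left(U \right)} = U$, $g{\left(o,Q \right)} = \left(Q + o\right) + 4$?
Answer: $1136356$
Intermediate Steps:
$g{\left(o,Q \right)} = 4 + Q + o$
$S = 2$ ($S = \frac{8}{3} - \frac{0 \left(4 - 1 + 1\right) + 2}{3} = \frac{8}{3} - \frac{0 \cdot 4 + 2}{3} = \frac{8}{3} - \frac{0 + 2}{3} = \frac{8}{3} - \frac{2}{3} = 2$)
$J{\left(A,P \right)} = 2$
$\left(J{\left(G{\left(4 \right)},27 \right)} + 1064\right)^{2} = \left(2 + 1064\right)^{2} = 1066^{2} = 1136356$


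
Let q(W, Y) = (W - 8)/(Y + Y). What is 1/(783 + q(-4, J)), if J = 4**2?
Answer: 8/6261 ≈ 0.0012778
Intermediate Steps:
J = 16
q(W, Y) = (-8 + W)/(2*Y) (q(W, Y) = (-8 + W)/((2*Y)) = (-8 + W)*(1/(2*Y)) = (-8 + W)/(2*Y))
1/(783 + q(-4, J)) = 1/(783 + (1/2)*(-8 - 4)/16) = 1/(783 + (1/2)*(1/16)*(-12)) = 1/(783 - 3/8) = 1/(6261/8) = 8/6261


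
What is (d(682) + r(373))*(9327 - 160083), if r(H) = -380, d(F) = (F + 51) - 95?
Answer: -38895048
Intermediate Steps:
d(F) = -44 + F (d(F) = (51 + F) - 95 = -44 + F)
(d(682) + r(373))*(9327 - 160083) = ((-44 + 682) - 380)*(9327 - 160083) = (638 - 380)*(-150756) = 258*(-150756) = -38895048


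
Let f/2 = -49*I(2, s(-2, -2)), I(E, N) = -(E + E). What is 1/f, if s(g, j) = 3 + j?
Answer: 1/392 ≈ 0.0025510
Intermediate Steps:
I(E, N) = -2*E
f = 392 (f = 2*(-(-98)*2) = 2*(-49*(-4)) = 2*196 = 392)
1/f = 1/392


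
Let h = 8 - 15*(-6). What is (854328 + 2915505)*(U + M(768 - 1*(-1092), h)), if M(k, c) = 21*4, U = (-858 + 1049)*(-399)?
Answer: -286978537125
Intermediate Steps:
U = -76209 (U = 191*(-399) = -76209)
h = 98 (h = 8 + 90 = 98)
M(k, c) = 84
(854328 + 2915505)*(U + M(768 - 1*(-1092), h)) = (854328 + 2915505)*(-76209 + 84) = 3769833*(-76125) = -286978537125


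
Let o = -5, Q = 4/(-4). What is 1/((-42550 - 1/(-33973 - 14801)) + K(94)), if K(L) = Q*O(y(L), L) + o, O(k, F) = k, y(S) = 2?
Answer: -48774/2075675117 ≈ -2.3498e-5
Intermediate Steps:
Q = -1 (Q = 4*(-¼) = -1)
K(L) = -7 (K(L) = -1*2 - 5 = -2 - 5 = -7)
1/((-42550 - 1/(-33973 - 14801)) + K(94)) = 1/((-42550 - 1/(-33973 - 14801)) - 7) = 1/((-42550 - 1/(-48774)) - 7) = 1/((-42550 - 1*(-1/48774)) - 7) = 1/((-42550 + 1/48774) - 7) = 1/(-2075333699/48774 - 7) = 1/(-2075675117/48774) = -48774/2075675117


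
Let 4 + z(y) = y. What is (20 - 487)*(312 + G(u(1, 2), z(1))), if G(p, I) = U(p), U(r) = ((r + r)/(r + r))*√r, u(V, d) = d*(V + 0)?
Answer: -145704 - 467*√2 ≈ -1.4636e+5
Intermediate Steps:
z(y) = -4 + y
u(V, d) = V*d (u(V, d) = d*V = V*d)
U(r) = √r (U(r) = ((2*r)/((2*r)))*√r = ((2*r)*(1/(2*r)))*√r = 1*√r = √r)
G(p, I) = √p
(20 - 487)*(312 + G(u(1, 2), z(1))) = (20 - 487)*(312 + √(1*2)) = -467*(312 + √2) = -145704 - 467*√2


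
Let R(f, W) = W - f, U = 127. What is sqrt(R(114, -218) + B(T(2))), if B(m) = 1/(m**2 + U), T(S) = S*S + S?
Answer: I*sqrt(8820745)/163 ≈ 18.221*I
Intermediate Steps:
T(S) = S + S**2 (T(S) = S**2 + S = S + S**2)
B(m) = 1/(127 + m**2) (B(m) = 1/(m**2 + 127) = 1/(127 + m**2))
sqrt(R(114, -218) + B(T(2))) = sqrt((-218 - 1*114) + 1/(127 + (2*(1 + 2))**2)) = sqrt((-218 - 114) + 1/(127 + (2*3)**2)) = sqrt(-332 + 1/(127 + 6**2)) = sqrt(-332 + 1/(127 + 36)) = sqrt(-332 + 1/163) = sqrt(-54115/163) = I*sqrt(8820745)/163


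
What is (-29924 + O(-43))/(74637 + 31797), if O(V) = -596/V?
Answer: -71452/254259 ≈ -0.28102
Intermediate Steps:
(-29924 + O(-43))/(74637 + 31797) = (-29924 - 596/(-43))/(74637 + 31797) = (-29924 - 596*(-1/43))/106434 = (-29924 + 596/43)*(1/106434) = -1286136/43*1/106434 = -71452/254259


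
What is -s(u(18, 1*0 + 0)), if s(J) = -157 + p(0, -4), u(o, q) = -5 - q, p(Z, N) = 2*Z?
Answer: 157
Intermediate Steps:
s(J) = -157 (s(J) = -157 + 2*0 = -157 + 0 = -157)
-s(u(18, 1*0 + 0)) = -1*(-157) = 157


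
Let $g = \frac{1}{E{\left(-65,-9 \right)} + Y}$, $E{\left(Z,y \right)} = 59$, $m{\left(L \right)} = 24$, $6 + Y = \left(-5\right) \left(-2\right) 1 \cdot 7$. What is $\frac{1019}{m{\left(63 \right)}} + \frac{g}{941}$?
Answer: $\frac{39314047}{925944} \approx 42.458$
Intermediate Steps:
$Y = 64$ ($Y = -6 + \left(-5\right) \left(-2\right) 1 \cdot 7 = -6 + 10 \cdot 7 = -6 + 70 = 64$)
$g = \frac{1}{123}$ ($g = \frac{1}{59 + 64} = \frac{1}{123} \approx 0.0081301$)
$\frac{1019}{m{\left(63 \right)}} + \frac{g}{941} = \frac{1019}{24} + \frac{1}{123 \cdot 941} = 1019 \cdot \frac{1}{24} + \frac{1}{123} \cdot \frac{1}{941} = \frac{1019}{24} + \frac{1}{115743} = \frac{39314047}{925944}$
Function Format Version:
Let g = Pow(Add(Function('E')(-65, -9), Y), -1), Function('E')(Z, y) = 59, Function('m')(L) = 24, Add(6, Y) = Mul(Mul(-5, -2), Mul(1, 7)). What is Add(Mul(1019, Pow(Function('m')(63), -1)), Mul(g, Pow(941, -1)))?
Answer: Rational(39314047, 925944) ≈ 42.458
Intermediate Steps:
Y = 64 (Y = Add(-6, Mul(Mul(-5, -2), Mul(1, 7))) = Add(-6, Mul(10, 7)) = Add(-6, 70) = 64)
g = Rational(1, 123) (g = Pow(Add(59, 64), -1) = Pow(123, -1) = Rational(1, 123) ≈ 0.0081301)
Add(Mul(1019, Pow(Function('m')(63), -1)), Mul(g, Pow(941, -1))) = Add(Mul(1019, Pow(24, -1)), Mul(Rational(1, 123), Pow(941, -1))) = Add(Mul(1019, Rational(1, 24)), Mul(Rational(1, 123), Rational(1, 941))) = Add(Rational(1019, 24), Rational(1, 115743)) = Rational(39314047, 925944)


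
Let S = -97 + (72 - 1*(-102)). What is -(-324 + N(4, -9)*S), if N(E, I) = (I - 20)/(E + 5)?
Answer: 5149/9 ≈ 572.11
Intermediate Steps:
N(E, I) = (-20 + I)/(5 + E)
S = 77 (S = -97 + (72 + 102) = -97 + 174 = 77)
-(-324 + N(4, -9)*S) = -(-324 + ((-20 - 9)/(5 + 4))*77) = -(-324 + (-29/9)*77) = -(-324 + ((⅑)*(-29))*77) = -(-324 - 29/9*77) = -(-324 - 2233/9) = -1*(-5149/9) = 5149/9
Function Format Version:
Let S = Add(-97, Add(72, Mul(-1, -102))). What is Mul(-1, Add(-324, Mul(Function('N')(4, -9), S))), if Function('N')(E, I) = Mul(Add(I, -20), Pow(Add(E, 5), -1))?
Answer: Rational(5149, 9) ≈ 572.11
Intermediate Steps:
Function('N')(E, I) = Mul(Pow(Add(5, E), -1), Add(-20, I)) (Function('N')(E, I) = Mul(Add(-20, I), Pow(Add(5, E), -1)) = Mul(Pow(Add(5, E), -1), Add(-20, I)))
S = 77 (S = Add(-97, Add(72, 102)) = Add(-97, 174) = 77)
Mul(-1, Add(-324, Mul(Function('N')(4, -9), S))) = Mul(-1, Add(-324, Mul(Mul(Pow(Add(5, 4), -1), Add(-20, -9)), 77))) = Mul(-1, Add(-324, Mul(Mul(Pow(9, -1), -29), 77))) = Mul(-1, Add(-324, Mul(Mul(Rational(1, 9), -29), 77))) = Mul(-1, Add(-324, Mul(Rational(-29, 9), 77))) = Mul(-1, Add(-324, Rational(-2233, 9))) = Mul(-1, Rational(-5149, 9)) = Rational(5149, 9)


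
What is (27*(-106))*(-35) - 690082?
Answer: -589912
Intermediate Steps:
(27*(-106))*(-35) - 690082 = -2862*(-35) - 690082 = 100170 - 690082 = -589912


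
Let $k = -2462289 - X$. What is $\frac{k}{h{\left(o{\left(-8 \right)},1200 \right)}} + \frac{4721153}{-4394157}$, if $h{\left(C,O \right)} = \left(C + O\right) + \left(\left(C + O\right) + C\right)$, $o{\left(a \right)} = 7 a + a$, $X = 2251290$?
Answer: $- \frac{6907543487909}{3234099552} \approx -2135.8$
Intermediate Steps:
$o{\left(a \right)} = 8 a$
$h{\left(C,O \right)} = 2 O + 3 C$ ($h{\left(C,O \right)} = \left(C + O\right) + \left(O + 2 C\right) = 2 O + 3 C$)
$k = -4713579$ ($k = -2462289 - 2251290 = -4713579$)
$\frac{k}{h{\left(o{\left(-8 \right)},1200 \right)}} + \frac{4721153}{-4394157} = - \frac{4713579}{2 \cdot 1200 + 3 \cdot 8 \left(-8\right)} + \frac{4721153}{-4394157} = - \frac{4713579}{2400 + 3 \left(-64\right)} + 4721153 \left(- \frac{1}{4394157}\right) = - \frac{4713579}{2400 - 192} - \frac{4721153}{4394157} = - \frac{4713579}{2208} - \frac{4721153}{4394157} = \left(-4713579\right) \frac{1}{2208} - \frac{4721153}{4394157} = - \frac{1571193}{736} - \frac{4721153}{4394157} = - \frac{6907543487909}{3234099552}$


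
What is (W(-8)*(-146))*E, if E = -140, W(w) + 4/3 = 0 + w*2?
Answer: -1062880/3 ≈ -3.5429e+5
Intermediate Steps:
W(w) = -4/3 + 2*w (W(w) = -4/3 + (0 + w*2) = -4/3 + (0 + 2*w) = -4/3 + 2*w)
(W(-8)*(-146))*E = ((-4/3 + 2*(-8))*(-146))*(-140) = ((-4/3 - 16)*(-146))*(-140) = -52/3*(-146)*(-140) = (7592/3)*(-140) = -1062880/3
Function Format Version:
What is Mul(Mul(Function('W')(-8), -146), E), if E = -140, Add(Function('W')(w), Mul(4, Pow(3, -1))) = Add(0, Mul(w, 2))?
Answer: Rational(-1062880, 3) ≈ -3.5429e+5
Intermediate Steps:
Function('W')(w) = Add(Rational(-4, 3), Mul(2, w)) (Function('W')(w) = Add(Rational(-4, 3), Add(0, Mul(w, 2))) = Add(Rational(-4, 3), Add(0, Mul(2, w))) = Add(Rational(-4, 3), Mul(2, w)))
Mul(Mul(Function('W')(-8), -146), E) = Mul(Mul(Add(Rational(-4, 3), Mul(2, -8)), -146), -140) = Mul(Mul(Add(Rational(-4, 3), -16), -146), -140) = Mul(Mul(Rational(-52, 3), -146), -140) = Mul(Rational(7592, 3), -140) = Rational(-1062880, 3)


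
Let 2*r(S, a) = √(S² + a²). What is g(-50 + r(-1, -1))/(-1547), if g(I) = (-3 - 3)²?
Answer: -36/1547 ≈ -0.023271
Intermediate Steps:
r(S, a) = √(S² + a²)/2
g(I) = 36 (g(I) = (-6)² = 36)
g(-50 + r(-1, -1))/(-1547) = 36/(-1547) = 36*(-1/1547) = -36/1547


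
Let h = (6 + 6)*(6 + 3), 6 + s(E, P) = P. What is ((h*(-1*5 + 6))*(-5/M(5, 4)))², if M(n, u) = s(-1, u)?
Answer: 72900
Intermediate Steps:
s(E, P) = -6 + P
M(n, u) = -6 + u
h = 108 (h = 12*9 = 108)
((h*(-1*5 + 6))*(-5/M(5, 4)))² = ((108*(-1*5 + 6))*(-5/(-6 + 4)))² = ((108*(-5 + 6))*(-5/(-2)))² = ((108*1)*(-5*(-½)))² = (108*(5/2))² = 270² = 72900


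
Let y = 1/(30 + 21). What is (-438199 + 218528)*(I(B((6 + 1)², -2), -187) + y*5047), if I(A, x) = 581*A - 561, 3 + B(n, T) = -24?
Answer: 180921255271/51 ≈ 3.5475e+9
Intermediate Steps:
B(n, T) = -27 (B(n, T) = -3 - 24 = -27)
I(A, x) = -561 + 581*A
y = 1/51 ≈ 0.019608
(-438199 + 218528)*(I(B((6 + 1)², -2), -187) + y*5047) = (-438199 + 218528)*((-561 + 581*(-27)) + (1/51)*5047) = -219671*((-561 - 15687) + 5047/51) = -219671*(-16248 + 5047/51) = -219671*(-823601/51) = 180921255271/51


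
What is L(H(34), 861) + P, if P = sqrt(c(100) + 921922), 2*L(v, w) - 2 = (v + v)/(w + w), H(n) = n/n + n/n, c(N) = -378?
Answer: 862/861 + 2*sqrt(230386) ≈ 960.97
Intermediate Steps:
H(n) = 2 (H(n) = 1 + 1 = 2)
L(v, w) = 1 + v/(2*w) (L(v, w) = 1 + ((v + v)/(w + w))/2 = 1 + ((2*v)/((2*w)))/2 = 1 + ((2*v)*(1/(2*w)))/2 = 1 + (v/w)/2 = 1 + v/(2*w))
P = 2*sqrt(230386) (P = sqrt(-378 + 921922) = sqrt(921544) = 2*sqrt(230386) ≈ 959.97)
L(H(34), 861) + P = (861 + (1/2)*2)/861 + 2*sqrt(230386) = (861 + 1)/861 + 2*sqrt(230386) = (1/861)*862 + 2*sqrt(230386) = 862/861 + 2*sqrt(230386)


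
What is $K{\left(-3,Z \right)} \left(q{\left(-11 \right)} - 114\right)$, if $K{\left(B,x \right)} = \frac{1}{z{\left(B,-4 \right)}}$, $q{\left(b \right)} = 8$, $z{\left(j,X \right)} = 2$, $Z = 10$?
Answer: $-53$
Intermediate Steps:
$K{\left(B,x \right)} = \frac{1}{2}$
$K{\left(-3,Z \right)} \left(q{\left(-11 \right)} - 114\right) = \frac{8 - 114}{2} = \frac{1}{2} \left(-106\right) = -53$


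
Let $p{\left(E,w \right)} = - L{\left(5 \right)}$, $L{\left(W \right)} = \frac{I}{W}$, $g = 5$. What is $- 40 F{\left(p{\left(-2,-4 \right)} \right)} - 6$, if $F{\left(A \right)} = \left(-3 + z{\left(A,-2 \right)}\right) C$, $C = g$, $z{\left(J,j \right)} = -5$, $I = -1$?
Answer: $1594$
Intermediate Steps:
$L{\left(W \right)} = - \frac{1}{W}$
$C = 5$
$p{\left(E,w \right)} = \frac{1}{5}$ ($p{\left(E,w \right)} = - \frac{-1}{5} = \left(-1\right) \left(- \frac{1}{5}\right) = \frac{1}{5}$)
$F{\left(A \right)} = -40$ ($F{\left(A \right)} = \left(-3 - 5\right) 5 = \left(-8\right) 5 = -40$)
$- 40 F{\left(p{\left(-2,-4 \right)} \right)} - 6 = \left(-40\right) \left(-40\right) - 6 = 1600 - 6 = 1594$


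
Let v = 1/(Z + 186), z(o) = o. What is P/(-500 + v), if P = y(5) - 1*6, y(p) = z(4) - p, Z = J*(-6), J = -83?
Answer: 684/48857 ≈ 0.014000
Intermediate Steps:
Z = 498 (Z = -83*(-6) = 498)
y(p) = 4 - p
P = -7 (P = (4 - 1*5) - 1*6 = (4 - 5) - 6 = -1 - 6 = -7)
v = 1/684 (v = 1/(498 + 186) = 1/684 ≈ 0.0014620)
P/(-500 + v) = -7/(-500 + 1/684) = -7/(-341999/684) = -7*(-684/341999) = 684/48857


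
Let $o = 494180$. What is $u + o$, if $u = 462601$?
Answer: $956781$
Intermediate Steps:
$u + o = 462601 + 494180 = 956781$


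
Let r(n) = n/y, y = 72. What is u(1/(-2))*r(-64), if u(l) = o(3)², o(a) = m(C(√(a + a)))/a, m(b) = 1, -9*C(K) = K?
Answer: -8/81 ≈ -0.098765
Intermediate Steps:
C(K) = -K/9
o(a) = 1/a
u(l) = ⅑ (u(l) = (1/3)² = (⅓)² = ⅑)
r(n) = n/72
u(1/(-2))*r(-64) = ((1/72)*(-64))/9 = (⅑)*(-8/9) = -8/81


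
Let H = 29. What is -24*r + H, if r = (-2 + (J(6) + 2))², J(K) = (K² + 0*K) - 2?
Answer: -27715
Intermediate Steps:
J(K) = -2 + K² (J(K) = (K² + 0) - 2 = K² - 2 = -2 + K²)
r = 1156 (r = (-2 + ((-2 + 6²) + 2))² = (-2 + ((-2 + 36) + 2))² = (-2 + (34 + 2))² = (-2 + 36)² = 34² = 1156)
-24*r + H = -24*1156 + 29 = -27744 + 29 = -27715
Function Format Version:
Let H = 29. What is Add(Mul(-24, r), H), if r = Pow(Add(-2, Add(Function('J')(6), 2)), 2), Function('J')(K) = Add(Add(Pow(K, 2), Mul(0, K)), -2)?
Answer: -27715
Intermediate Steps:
Function('J')(K) = Add(-2, Pow(K, 2)) (Function('J')(K) = Add(Add(Pow(K, 2), 0), -2) = Add(Pow(K, 2), -2) = Add(-2, Pow(K, 2)))
r = 1156 (r = Pow(Add(-2, Add(Add(-2, Pow(6, 2)), 2)), 2) = Pow(Add(-2, Add(Add(-2, 36), 2)), 2) = Pow(Add(-2, Add(34, 2)), 2) = Pow(Add(-2, 36), 2) = Pow(34, 2) = 1156)
Add(Mul(-24, r), H) = Add(Mul(-24, 1156), 29) = Add(-27744, 29) = -27715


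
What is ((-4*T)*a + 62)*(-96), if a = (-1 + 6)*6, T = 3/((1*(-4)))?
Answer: -14592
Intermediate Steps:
T = -¾ (T = 3/(-4) = 3*(-¼) = -¾ ≈ -0.75000)
a = 30 (a = 5*6 = 30)
((-4*T)*a + 62)*(-96) = (-4*(-¾)*30 + 62)*(-96) = (3*30 + 62)*(-96) = (90 + 62)*(-96) = 152*(-96) = -14592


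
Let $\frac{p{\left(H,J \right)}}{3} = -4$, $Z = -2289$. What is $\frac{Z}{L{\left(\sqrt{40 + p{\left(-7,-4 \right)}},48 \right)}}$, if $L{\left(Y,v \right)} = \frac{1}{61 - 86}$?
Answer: $57225$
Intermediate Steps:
$p{\left(H,J \right)} = -12$ ($p{\left(H,J \right)} = 3 \left(-4\right) = -12$)
$L{\left(Y,v \right)} = - \frac{1}{25}$ ($L{\left(Y,v \right)} = \frac{1}{-25} = - \frac{1}{25}$)
$\frac{Z}{L{\left(\sqrt{40 + p{\left(-7,-4 \right)}},48 \right)}} = - \frac{2289}{- \frac{1}{25}} = \left(-2289\right) \left(-25\right) = 57225$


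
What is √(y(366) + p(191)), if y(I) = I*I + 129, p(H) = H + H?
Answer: √134467 ≈ 366.70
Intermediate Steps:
p(H) = 2*H
y(I) = 129 + I² (y(I) = I² + 129 = 129 + I²)
√(y(366) + p(191)) = √((129 + 366²) + 2*191) = √((129 + 133956) + 382) = √(134085 + 382) = √134467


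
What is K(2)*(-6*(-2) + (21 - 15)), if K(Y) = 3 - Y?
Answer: 18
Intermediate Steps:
K(2)*(-6*(-2) + (21 - 15)) = (3 - 1*2)*(-6*(-2) + (21 - 15)) = (3 - 2)*(12 + 6) = 1*18 = 18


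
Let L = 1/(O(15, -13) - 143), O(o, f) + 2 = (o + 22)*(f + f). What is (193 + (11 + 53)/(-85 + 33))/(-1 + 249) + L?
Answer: 2756527/3568968 ≈ 0.77236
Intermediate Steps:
O(o, f) = -2 + 2*f*(22 + o) (O(o, f) = -2 + (o + 22)*(f + f) = -2 + (22 + o)*(2*f) = -2 + 2*f*(22 + o))
L = -1/1107 (L = 1/((-2 + 44*(-13) + 2*(-13)*15) - 143) = 1/((-2 - 572 - 390) - 143) = 1/(-964 - 143) = 1/(-1107) = -1/1107 ≈ -0.00090334)
(193 + (11 + 53)/(-85 + 33))/(-1 + 249) + L = (193 + (11 + 53)/(-85 + 33))/(-1 + 249) - 1/1107 = (193 + 64/(-52))/248 - 1/1107 = (193 + 64*(-1/52))*(1/248) - 1/1107 = (193 - 16/13)*(1/248) - 1/1107 = (2493/13)*(1/248) - 1/1107 = 2493/3224 - 1/1107 = 2756527/3568968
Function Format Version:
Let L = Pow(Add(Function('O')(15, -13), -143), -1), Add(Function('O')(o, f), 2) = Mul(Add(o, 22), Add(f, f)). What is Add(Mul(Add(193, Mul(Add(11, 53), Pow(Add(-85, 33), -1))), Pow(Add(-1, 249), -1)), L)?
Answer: Rational(2756527, 3568968) ≈ 0.77236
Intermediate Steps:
Function('O')(o, f) = Add(-2, Mul(2, f, Add(22, o))) (Function('O')(o, f) = Add(-2, Mul(Add(o, 22), Add(f, f))) = Add(-2, Mul(Add(22, o), Mul(2, f))) = Add(-2, Mul(2, f, Add(22, o))))
L = Rational(-1, 1107) (L = Pow(Add(Add(-2, Mul(44, -13), Mul(2, -13, 15)), -143), -1) = Pow(Add(Add(-2, -572, -390), -143), -1) = Pow(Add(-964, -143), -1) = Pow(-1107, -1) = Rational(-1, 1107) ≈ -0.00090334)
Add(Mul(Add(193, Mul(Add(11, 53), Pow(Add(-85, 33), -1))), Pow(Add(-1, 249), -1)), L) = Add(Mul(Add(193, Mul(Add(11, 53), Pow(Add(-85, 33), -1))), Pow(Add(-1, 249), -1)), Rational(-1, 1107)) = Add(Mul(Add(193, Mul(64, Pow(-52, -1))), Pow(248, -1)), Rational(-1, 1107)) = Add(Mul(Add(193, Mul(64, Rational(-1, 52))), Rational(1, 248)), Rational(-1, 1107)) = Add(Mul(Add(193, Rational(-16, 13)), Rational(1, 248)), Rational(-1, 1107)) = Add(Mul(Rational(2493, 13), Rational(1, 248)), Rational(-1, 1107)) = Add(Rational(2493, 3224), Rational(-1, 1107)) = Rational(2756527, 3568968)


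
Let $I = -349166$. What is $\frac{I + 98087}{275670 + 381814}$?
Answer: $- \frac{251079}{657484} \approx -0.38188$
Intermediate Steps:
$\frac{I + 98087}{275670 + 381814} = \frac{-349166 + 98087}{275670 + 381814} = - \frac{251079}{657484}$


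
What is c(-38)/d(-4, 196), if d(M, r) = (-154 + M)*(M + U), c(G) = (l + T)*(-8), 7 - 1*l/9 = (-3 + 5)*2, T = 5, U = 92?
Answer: 16/869 ≈ 0.018412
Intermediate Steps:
l = 27 (l = 63 - 9*(-3 + 5)*2 = 63 - 18*2 = 63 - 9*4 = 63 - 36 = 27)
c(G) = -256 (c(G) = (27 + 5)*(-8) = 32*(-8) = -256)
d(M, r) = (-154 + M)*(92 + M) (d(M, r) = (-154 + M)*(M + 92) = (-154 + M)*(92 + M))
c(-38)/d(-4, 196) = -256/(-14168 + (-4)**2 - 62*(-4)) = -256/(-14168 + 16 + 248) = -256/(-13904) = -256*(-1/13904) = 16/869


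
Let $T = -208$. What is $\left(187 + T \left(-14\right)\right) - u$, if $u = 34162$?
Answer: $-31063$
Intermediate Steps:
$\left(187 + T \left(-14\right)\right) - u = \left(187 - -2912\right) - 34162 = \left(187 + 2912\right) - 34162 = 3099 - 34162 = -31063$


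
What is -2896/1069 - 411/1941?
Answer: -2020165/691643 ≈ -2.9208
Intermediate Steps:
-2896/1069 - 411/1941 = -2896*1/1069 - 411*1/1941 = -2896/1069 - 137/647 = -2020165/691643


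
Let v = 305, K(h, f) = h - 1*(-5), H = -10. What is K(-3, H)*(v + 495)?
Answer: 1600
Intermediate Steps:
K(h, f) = 5 + h (K(h, f) = h + 5 = 5 + h)
K(-3, H)*(v + 495) = (5 - 3)*(305 + 495) = 2*800 = 1600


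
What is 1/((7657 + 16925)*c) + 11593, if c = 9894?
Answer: 2819583472645/243214308 ≈ 11593.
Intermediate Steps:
1/((7657 + 16925)*c) + 11593 = 1/((7657 + 16925)*9894) + 11593 = (1/9894)/24582 + 11593 = (1/24582)*(1/9894) + 11593 = 1/243214308 + 11593 = 2819583472645/243214308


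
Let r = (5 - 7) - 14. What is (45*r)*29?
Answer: -20880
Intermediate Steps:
r = -16 (r = -2 - 14 = -16)
(45*r)*29 = (45*(-16))*29 = -720*29 = -20880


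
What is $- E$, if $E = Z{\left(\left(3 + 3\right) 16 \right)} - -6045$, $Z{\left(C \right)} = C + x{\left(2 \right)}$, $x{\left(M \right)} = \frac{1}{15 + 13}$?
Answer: $- \frac{171949}{28} \approx -6141.0$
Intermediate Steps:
$x{\left(M \right)} = \frac{1}{28}$
$Z{\left(C \right)} = \frac{1}{28} + C$ ($Z{\left(C \right)} = C + \frac{1}{28} = \frac{1}{28} + C$)
$E = \frac{171949}{28}$ ($E = \left(\frac{1}{28} + \left(3 + 3\right) 16\right) - -6045 = \left(\frac{1}{28} + 6 \cdot 16\right) + 6045 = \left(\frac{1}{28} + 96\right) + 6045 = \frac{2689}{28} + 6045 = \frac{171949}{28} \approx 6141.0$)
$- E = \left(-1\right) \frac{171949}{28} = - \frac{171949}{28}$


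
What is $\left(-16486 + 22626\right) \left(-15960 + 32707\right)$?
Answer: $102826580$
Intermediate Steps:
$\left(-16486 + 22626\right) \left(-15960 + 32707\right) = 6140 \cdot 16747 = 102826580$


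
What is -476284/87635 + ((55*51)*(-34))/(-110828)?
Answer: -22213926601/4856205890 ≈ -4.5743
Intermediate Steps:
-476284/87635 + ((55*51)*(-34))/(-110828) = -476284*1/87635 + (2805*(-34))*(-1/110828) = -476284/87635 - 95370*(-1/110828) = -476284/87635 + 47685/55414 = -22213926601/4856205890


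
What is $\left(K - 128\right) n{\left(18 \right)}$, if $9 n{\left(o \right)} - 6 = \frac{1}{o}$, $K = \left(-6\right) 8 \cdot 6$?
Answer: $- \frac{22672}{81} \approx -279.9$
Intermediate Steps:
$K = -288$ ($K = \left(-48\right) 6 = -288$)
$n{\left(o \right)} = \frac{2}{3} + \frac{1}{9 o}$
$\left(K - 128\right) n{\left(18 \right)} = \left(-288 - 128\right) \frac{1 + 6 \cdot 18}{9 \cdot 18} = - 416 \cdot \frac{1}{9} \cdot \frac{1}{18} \left(1 + 108\right) = - 416 \cdot \frac{1}{9} \cdot \frac{1}{18} \cdot 109 = \left(-416\right) \frac{109}{162} = - \frac{22672}{81}$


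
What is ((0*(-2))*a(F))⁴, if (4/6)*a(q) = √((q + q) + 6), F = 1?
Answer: 0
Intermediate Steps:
a(q) = 3*√(6 + 2*q)/2 (a(q) = 3*√((q + q) + 6)/2 = 3*√(2*q + 6)/2 = 3*√(6 + 2*q)/2)
((0*(-2))*a(F))⁴ = ((0*(-2))*(3*√(6 + 2*1)/2))⁴ = (0*(3*√(6 + 2)/2))⁴ = (0*(3*√8/2))⁴ = (0*(3*(2*√2)/2))⁴ = (0*(3*√2))⁴ = 0⁴ = 0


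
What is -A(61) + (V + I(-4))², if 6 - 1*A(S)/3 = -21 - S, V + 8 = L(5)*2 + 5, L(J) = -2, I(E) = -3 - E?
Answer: -228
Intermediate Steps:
V = -7 (V = -8 + (-2*2 + 5) = -8 + (-4 + 5) = -8 + 1 = -7)
A(S) = 81 + 3*S (A(S) = 18 - 3*(-21 - S) = 18 + (63 + 3*S) = 81 + 3*S)
-A(61) + (V + I(-4))² = -(81 + 3*61) + (-7 + (-3 - 1*(-4)))² = -(81 + 183) + (-7 + (-3 + 4))² = -1*264 + (-7 + 1)² = -264 + (-6)² = -264 + 36 = -228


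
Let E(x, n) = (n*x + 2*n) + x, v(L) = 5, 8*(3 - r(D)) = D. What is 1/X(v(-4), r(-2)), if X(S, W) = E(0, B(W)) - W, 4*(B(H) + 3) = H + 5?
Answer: -8/41 ≈ -0.19512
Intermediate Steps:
r(D) = 3 - D/8
B(H) = -7/4 + H/4 (B(H) = -3 + (H + 5)/4 = -3 + (5 + H)/4 = -3 + (5/4 + H/4) = -7/4 + H/4)
E(x, n) = x + 2*n + n*x (E(x, n) = (2*n + n*x) + x = x + 2*n + n*x)
X(S, W) = -7/2 - W/2 (X(S, W) = (0 + 2*(-7/4 + W/4) + (-7/4 + W/4)*0) - W = (0 + (-7/2 + W/2) + 0) - W = (-7/2 + W/2) - W = -7/2 - W/2)
1/X(v(-4), r(-2)) = 1/(-7/2 - (3 - ⅛*(-2))/2) = 1/(-7/2 - (3 + ¼)/2) = 1/(-7/2 - ½*13/4) = 1/(-7/2 - 13/8) = 1/(-41/8) = -8/41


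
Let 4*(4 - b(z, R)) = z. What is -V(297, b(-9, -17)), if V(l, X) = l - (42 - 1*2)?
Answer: -257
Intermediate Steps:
b(z, R) = 4 - z/4
V(l, X) = -40 + l (V(l, X) = l - (42 - 2) = l - 1*40 = l - 40 = -40 + l)
-V(297, b(-9, -17)) = -(-40 + 297) = -1*257 = -257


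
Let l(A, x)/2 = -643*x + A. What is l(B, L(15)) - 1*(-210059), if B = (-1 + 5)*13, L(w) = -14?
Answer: 228167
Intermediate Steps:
B = 52 (B = 4*13 = 52)
l(A, x) = -1286*x + 2*A (l(A, x) = 2*(-643*x + A) = 2*(A - 643*x) = -1286*x + 2*A)
l(B, L(15)) - 1*(-210059) = (-1286*(-14) + 2*52) - 1*(-210059) = (18004 + 104) + 210059 = 18108 + 210059 = 228167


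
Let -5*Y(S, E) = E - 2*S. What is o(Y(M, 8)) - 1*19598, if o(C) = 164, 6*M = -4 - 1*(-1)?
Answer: -19434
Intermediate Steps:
M = -1/2 (M = (-4 - 1*(-1))/6 = (-4 + 1)/6 = (1/6)*(-3) = -1/2 ≈ -0.50000)
Y(S, E) = -E/5 + 2*S/5 (Y(S, E) = -(E - 2*S)/5 = -E/5 + 2*S/5)
o(Y(M, 8)) - 1*19598 = 164 - 1*19598 = 164 - 19598 = -19434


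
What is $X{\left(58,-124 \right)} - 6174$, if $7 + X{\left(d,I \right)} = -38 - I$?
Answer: $-6095$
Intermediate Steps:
$X{\left(d,I \right)} = -45 - I$ ($X{\left(d,I \right)} = -7 - \left(38 + I\right) = -45 - I$)
$X{\left(58,-124 \right)} - 6174 = \left(-45 - -124\right) - 6174 = \left(-45 + 124\right) - 6174 = 79 - 6174 = -6095$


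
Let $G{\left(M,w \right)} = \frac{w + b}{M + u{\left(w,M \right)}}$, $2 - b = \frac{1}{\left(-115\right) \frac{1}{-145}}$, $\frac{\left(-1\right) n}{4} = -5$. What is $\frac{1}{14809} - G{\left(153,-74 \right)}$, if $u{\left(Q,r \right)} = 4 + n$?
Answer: $\frac{423004}{1021821} \approx 0.41397$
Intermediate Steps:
$n = 20$ ($n = \left(-4\right) \left(-5\right) = 20$)
$u{\left(Q,r \right)} = 24$ ($u{\left(Q,r \right)} = 4 + 20 = 24$)
$b = \frac{17}{23}$ ($b = 2 - \frac{1}{\left(-115\right) \frac{1}{-145}} = 2 - \frac{1}{\left(-115\right) \left(- \frac{1}{145}\right)} = 2 - \frac{1}{\frac{23}{29}} = 2 - \frac{29}{23} = \frac{17}{23} \approx 0.73913$)
$G{\left(M,w \right)} = \frac{\frac{17}{23} + w}{24 + M}$ ($G{\left(M,w \right)} = \frac{w + \frac{17}{23}}{M + 24} = \frac{\frac{17}{23} + w}{24 + M}$)
$\frac{1}{14809} - G{\left(153,-74 \right)} = \frac{1}{14809} - \frac{\frac{17}{23} - 74}{24 + 153} = \frac{1}{14809} - \frac{1}{177} \left(- \frac{1685}{23}\right) = \frac{1}{14809} - - \frac{1685}{4071} = \frac{1}{14809} + \frac{1685}{4071} = \frac{423004}{1021821}$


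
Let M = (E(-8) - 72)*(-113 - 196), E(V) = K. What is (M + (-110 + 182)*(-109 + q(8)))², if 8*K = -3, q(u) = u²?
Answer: 23406246081/64 ≈ 3.6572e+8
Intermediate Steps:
K = -3/8 (K = (⅛)*(-3) = -3/8 ≈ -0.37500)
E(V) = -3/8
M = 178911/8 (M = (-3/8 - 72)*(-113 - 196) = -579/8*(-309) = 178911/8 ≈ 22364.)
(M + (-110 + 182)*(-109 + q(8)))² = (178911/8 + (-110 + 182)*(-109 + 8²))² = (178911/8 + 72*(-109 + 64))² = (178911/8 + 72*(-45))² = (178911/8 - 3240)² = (152991/8)² = 23406246081/64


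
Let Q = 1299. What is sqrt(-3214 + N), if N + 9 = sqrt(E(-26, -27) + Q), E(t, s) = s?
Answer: sqrt(-3223 + 2*sqrt(318)) ≈ 56.456*I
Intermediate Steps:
N = -9 + 2*sqrt(318) (N = -9 + sqrt(-27 + 1299) = -9 + sqrt(1272) = -9 + 2*sqrt(318) ≈ 26.665)
sqrt(-3214 + N) = sqrt(-3214 + (-9 + 2*sqrt(318))) = sqrt(-3223 + 2*sqrt(318))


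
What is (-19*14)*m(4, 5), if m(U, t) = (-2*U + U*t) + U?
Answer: -4256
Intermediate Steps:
m(U, t) = -U + U*t
(-19*14)*m(4, 5) = (-19*14)*(4*(-1 + 5)) = -1064*4 = -266*16 = -4256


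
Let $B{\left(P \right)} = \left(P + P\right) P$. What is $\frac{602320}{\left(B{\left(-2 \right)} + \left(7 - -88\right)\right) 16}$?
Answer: $\frac{37645}{103} \approx 365.49$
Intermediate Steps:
$B{\left(P \right)} = 2 P^{2}$ ($B{\left(P \right)} = 2 P P = 2 P^{2}$)
$\frac{602320}{\left(B{\left(-2 \right)} + \left(7 - -88\right)\right) 16} = \frac{602320}{\left(2 \left(-2\right)^{2} + \left(7 - -88\right)\right) 16} = \frac{602320}{\left(2 \cdot 4 + \left(7 + 88\right)\right) 16} = \frac{602320}{\left(8 + 95\right) 16} = \frac{602320}{103 \cdot 16} = \frac{602320}{1648} = 602320 \cdot \frac{1}{1648} = \frac{37645}{103}$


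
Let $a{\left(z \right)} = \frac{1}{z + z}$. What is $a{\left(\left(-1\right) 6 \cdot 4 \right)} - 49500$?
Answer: $- \frac{2376001}{48} \approx -49500.0$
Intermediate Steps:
$a{\left(z \right)} = \frac{1}{2 z}$
$a{\left(\left(-1\right) 6 \cdot 4 \right)} - 49500 = \frac{1}{2 \left(-1\right) 6 \cdot 4} - 49500 = \frac{1}{2 \left(\left(-6\right) 4\right)} - 49500 = \frac{1}{2 \left(-24\right)} - 49500 = \frac{1}{2} \left(- \frac{1}{24}\right) - 49500 = - \frac{1}{48} - 49500 = - \frac{2376001}{48}$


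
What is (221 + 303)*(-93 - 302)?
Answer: -206980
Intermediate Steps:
(221 + 303)*(-93 - 302) = 524*(-395) = -206980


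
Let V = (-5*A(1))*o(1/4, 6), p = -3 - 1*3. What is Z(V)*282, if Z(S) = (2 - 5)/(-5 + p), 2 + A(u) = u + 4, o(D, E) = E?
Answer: 846/11 ≈ 76.909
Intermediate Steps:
p = -6 (p = -3 - 3 = -6)
A(u) = 2 + u (A(u) = -2 + (u + 4) = -2 + (4 + u) = 2 + u)
V = -90 (V = -5*(2 + 1)*6 = -5*3*6 = -15*6 = -90)
Z(S) = 3/11 (Z(S) = (2 - 5)/(-5 - 6) = -3/(-11) = -3*(-1/11) = 3/11)
Z(V)*282 = (3/11)*282 = 846/11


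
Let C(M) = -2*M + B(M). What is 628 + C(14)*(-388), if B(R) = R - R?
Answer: 11492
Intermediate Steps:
B(R) = 0
C(M) = -2*M (C(M) = -2*M + 0 = -2*M)
628 + C(14)*(-388) = 628 - 2*14*(-388) = 628 - 28*(-388) = 628 + 10864 = 11492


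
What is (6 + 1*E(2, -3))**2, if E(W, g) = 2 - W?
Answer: 36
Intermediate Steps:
(6 + 1*E(2, -3))**2 = (6 + 1*(2 - 1*2))**2 = (6 + 1*(2 - 2))**2 = (6 + 1*0)**2 = (6 + 0)**2 = 6**2 = 36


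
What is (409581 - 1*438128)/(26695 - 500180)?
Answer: 28547/473485 ≈ 0.060291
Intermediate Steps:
(409581 - 1*438128)/(26695 - 500180) = (409581 - 438128)/(-473485) = -28547*(-1/473485) = 28547/473485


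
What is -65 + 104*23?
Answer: 2327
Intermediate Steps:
-65 + 104*23 = -65 + 2392 = 2327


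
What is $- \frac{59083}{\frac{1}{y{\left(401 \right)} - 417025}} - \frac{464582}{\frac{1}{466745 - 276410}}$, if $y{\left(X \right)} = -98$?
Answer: $-63781336761$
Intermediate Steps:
$- \frac{59083}{\frac{1}{y{\left(401 \right)} - 417025}} - \frac{464582}{\frac{1}{466745 - 276410}} = - \frac{59083}{\frac{1}{-98 - 417025}} - \frac{464582}{\frac{1}{466745 - 276410}} = - \frac{59083}{\frac{1}{-417123}} - \frac{464582}{\frac{1}{190335}} = - \frac{59083}{- \frac{1}{417123}} - 464582 \frac{1}{\frac{1}{190335}} = \left(-59083\right) \left(-417123\right) - 88426214970 = 24644878209 - 88426214970 = -63781336761$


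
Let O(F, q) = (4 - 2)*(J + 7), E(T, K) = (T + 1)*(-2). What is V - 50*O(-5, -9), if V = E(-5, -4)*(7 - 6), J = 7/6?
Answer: -2426/3 ≈ -808.67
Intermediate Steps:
J = 7/6 (J = 7*(⅙) = 7/6 ≈ 1.1667)
E(T, K) = -2 - 2*T (E(T, K) = (1 + T)*(-2) = -2 - 2*T)
O(F, q) = 49/3 (O(F, q) = (4 - 2)*(7/6 + 7) = 2*(49/6) = 49/3)
V = 8 (V = (-2 - 2*(-5))*(7 - 6) = (-2 + 10)*1 = 8*1 = 8)
V - 50*O(-5, -9) = 8 - 50*49/3 = 8 - 2450/3 = -2426/3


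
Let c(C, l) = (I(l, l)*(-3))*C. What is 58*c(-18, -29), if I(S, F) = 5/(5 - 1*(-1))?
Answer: 2610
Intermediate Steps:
I(S, F) = ⅚ (I(S, F) = 5/(5 + 1) = 5/6 = 5*(⅙) = ⅚)
c(C, l) = -5*C/2 (c(C, l) = ((⅚)*(-3))*C = -5*C/2)
58*c(-18, -29) = 58*(-5/2*(-18)) = 58*45 = 2610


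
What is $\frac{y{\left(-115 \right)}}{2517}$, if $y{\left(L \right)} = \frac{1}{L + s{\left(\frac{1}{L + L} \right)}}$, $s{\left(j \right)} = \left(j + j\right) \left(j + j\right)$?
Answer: $- \frac{13225}{3828039858} \approx -3.4548 \cdot 10^{-6}$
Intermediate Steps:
$s{\left(j \right)} = 4 j^{2}$ ($s{\left(j \right)} = 2 j 2 j = 4 j^{2}$)
$y{\left(L \right)} = \frac{1}{L + \frac{1}{L^{2}}}$ ($y{\left(L \right)} = \frac{1}{L + 4 \left(\frac{1}{L + L}\right)^{2}} = \frac{1}{L + 4 \left(\frac{1}{2 L}\right)^{2}} = \frac{1}{L + 4 \frac{1}{4 L^{2}}} = \frac{1}{L + \frac{1}{L^{2}}}$)
$\frac{y{\left(-115 \right)}}{2517} = \frac{\left(-115\right)^{2} \frac{1}{1 + \left(-115\right)^{3}}}{2517} = \frac{13225}{1 - 1520875} \cdot \frac{1}{2517} = \frac{13225}{-1520874} \cdot \frac{1}{2517} = 13225 \left(- \frac{1}{1520874}\right) \frac{1}{2517} = \left(- \frac{13225}{1520874}\right) \frac{1}{2517} = - \frac{13225}{3828039858}$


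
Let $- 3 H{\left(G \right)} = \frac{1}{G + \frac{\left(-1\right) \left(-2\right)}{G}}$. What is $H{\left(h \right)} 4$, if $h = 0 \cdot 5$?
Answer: $0$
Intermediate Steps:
$h = 0$
$H{\left(G \right)} = - \frac{1}{3 \left(G + \frac{2}{G}\right)}$ ($H{\left(G \right)} = - \frac{1}{3 \left(G + \frac{\left(-1\right) \left(-2\right)}{G}\right)} = - \frac{1}{3 \left(G + \frac{2}{G}\right)}$)
$H{\left(h \right)} 4 = \left(-1\right) 0 \frac{1}{6 + 3 \cdot 0^{2}} \cdot 4 = \left(-1\right) 0 \frac{1}{6 + 3 \cdot 0} \cdot 4 = \left(-1\right) 0 \frac{1}{6 + 0} \cdot 4 = \left(-1\right) 0 \cdot \frac{1}{6} \cdot 4 = 0 \cdot 4 = 0$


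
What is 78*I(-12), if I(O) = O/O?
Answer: 78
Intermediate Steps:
I(O) = 1
78*I(-12) = 78*1 = 78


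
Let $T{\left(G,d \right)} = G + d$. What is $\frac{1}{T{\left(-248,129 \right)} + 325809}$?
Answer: $\frac{1}{325690} \approx 3.0704 \cdot 10^{-6}$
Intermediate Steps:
$\frac{1}{T{\left(-248,129 \right)} + 325809} = \frac{1}{\left(-248 + 129\right) + 325809} = \frac{1}{-119 + 325809} = \frac{1}{325690}$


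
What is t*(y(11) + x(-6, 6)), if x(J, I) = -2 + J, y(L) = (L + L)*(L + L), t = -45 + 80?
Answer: 16660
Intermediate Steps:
t = 35
y(L) = 4*L**2 (y(L) = (2*L)*(2*L) = 4*L**2)
t*(y(11) + x(-6, 6)) = 35*(4*11**2 + (-2 - 6)) = 35*(4*121 - 8) = 35*(484 - 8) = 35*476 = 16660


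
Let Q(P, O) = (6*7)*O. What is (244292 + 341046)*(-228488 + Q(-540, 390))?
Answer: -124154872504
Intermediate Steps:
Q(P, O) = 42*O
(244292 + 341046)*(-228488 + Q(-540, 390)) = (244292 + 341046)*(-228488 + 42*390) = 585338*(-228488 + 16380) = 585338*(-212108) = -124154872504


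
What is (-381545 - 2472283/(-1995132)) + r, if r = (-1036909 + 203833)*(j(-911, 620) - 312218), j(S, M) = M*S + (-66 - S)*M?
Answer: 586948702968001759/1995132 ≈ 2.9419e+11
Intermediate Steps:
j(S, M) = M*S + M*(-66 - S)
r = 294190792488 (r = (-1036909 + 203833)*(-66*620 - 312218) = -833076*(-40920 - 312218) = -833076*(-353138) = 294190792488)
(-381545 - 2472283/(-1995132)) + r = (-381545 - 2472283/(-1995132)) + 294190792488 = (-381545 - 2472283*(-1/1995132)) + 294190792488 = (-381545 + 2472283/1995132) + 294190792488 = -761230166657/1995132 + 294190792488 = 586948702968001759/1995132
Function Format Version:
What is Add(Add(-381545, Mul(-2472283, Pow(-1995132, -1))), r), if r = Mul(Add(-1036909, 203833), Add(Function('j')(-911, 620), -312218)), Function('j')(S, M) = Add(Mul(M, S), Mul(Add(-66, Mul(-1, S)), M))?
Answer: Rational(586948702968001759, 1995132) ≈ 2.9419e+11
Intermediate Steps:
Function('j')(S, M) = Add(Mul(M, S), Mul(M, Add(-66, Mul(-1, S))))
r = 294190792488 (r = Mul(Add(-1036909, 203833), Add(Mul(-66, 620), -312218)) = Mul(-833076, Add(-40920, -312218)) = Mul(-833076, -353138) = 294190792488)
Add(Add(-381545, Mul(-2472283, Pow(-1995132, -1))), r) = Add(Add(-381545, Mul(-2472283, Pow(-1995132, -1))), 294190792488) = Add(Add(-381545, Mul(-2472283, Rational(-1, 1995132))), 294190792488) = Add(Add(-381545, Rational(2472283, 1995132)), 294190792488) = Add(Rational(-761230166657, 1995132), 294190792488) = Rational(586948702968001759, 1995132)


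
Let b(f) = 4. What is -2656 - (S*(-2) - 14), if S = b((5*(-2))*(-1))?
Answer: -2634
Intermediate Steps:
S = 4
-2656 - (S*(-2) - 14) = -2656 - (4*(-2) - 14) = -2656 - (-8 - 14) = -2656 - 1*(-22) = -2656 + 22 = -2634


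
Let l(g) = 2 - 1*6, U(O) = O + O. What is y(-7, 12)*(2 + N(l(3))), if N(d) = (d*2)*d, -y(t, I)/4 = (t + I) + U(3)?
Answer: -1496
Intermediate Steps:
U(O) = 2*O
l(g) = -4 (l(g) = 2 - 6 = -4)
y(t, I) = -24 - 4*I - 4*t (y(t, I) = -4*((t + I) + 2*3) = -4*((I + t) + 6) = -4*(6 + I + t) = -24 - 4*I - 4*t)
N(d) = 2*d**2 (N(d) = (2*d)*d = 2*d**2)
y(-7, 12)*(2 + N(l(3))) = (-24 - 4*12 - 4*(-7))*(2 + 2*(-4)**2) = (-24 - 48 + 28)*(2 + 2*16) = -44*(2 + 32) = -44*34 = -1496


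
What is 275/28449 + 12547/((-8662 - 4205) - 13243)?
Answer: -349769353/742803390 ≈ -0.47088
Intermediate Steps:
275/28449 + 12547/((-8662 - 4205) - 13243) = 275*(1/28449) + 12547/(-12867 - 13243) = 275/28449 + 12547/(-26110) = 275/28449 + 12547*(-1/26110) = 275/28449 - 12547/26110 = -349769353/742803390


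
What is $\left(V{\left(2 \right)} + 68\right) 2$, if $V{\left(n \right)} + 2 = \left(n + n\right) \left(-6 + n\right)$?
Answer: $100$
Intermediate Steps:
$V{\left(n \right)} = -2 + 2 n \left(-6 + n\right)$ ($V{\left(n \right)} = -2 + \left(n + n\right) \left(-6 + n\right) = -2 + 2 n \left(-6 + n\right)$)
$\left(V{\left(2 \right)} + 68\right) 2 = \left(\left(-2 - 24 + 2 \cdot 2^{2}\right) + 68\right) 2 = \left(\left(-2 - 24 + 2 \cdot 4\right) + 68\right) 2 = \left(\left(-2 - 24 + 8\right) + 68\right) 2 = \left(-18 + 68\right) 2 = 50 \cdot 2 = 100$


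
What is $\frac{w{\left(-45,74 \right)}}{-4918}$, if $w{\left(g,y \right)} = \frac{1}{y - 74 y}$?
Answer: $\frac{1}{26567036} \approx 3.7641 \cdot 10^{-8}$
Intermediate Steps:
$w{\left(g,y \right)} = - \frac{1}{73 y}$ ($w{\left(g,y \right)} = \frac{1}{\left(-73\right) y} = - \frac{1}{73 y}$)
$\frac{w{\left(-45,74 \right)}}{-4918} = \frac{\left(- \frac{1}{73}\right) \frac{1}{74}}{-4918} = \left(- \frac{1}{73}\right) \frac{1}{74} \left(- \frac{1}{4918}\right) = \left(- \frac{1}{5402}\right) \left(- \frac{1}{4918}\right) = \frac{1}{26567036}$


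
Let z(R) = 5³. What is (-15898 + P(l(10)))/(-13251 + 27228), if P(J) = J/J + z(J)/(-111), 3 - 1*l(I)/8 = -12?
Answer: -1764692/1551447 ≈ -1.1374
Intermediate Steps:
z(R) = 125
l(I) = 120 (l(I) = 24 - 8*(-12) = 24 + 96 = 120)
P(J) = -14/111 (P(J) = J/J + 125/(-111) = 1 + 125*(-1/111) = 1 - 125/111 = -14/111)
(-15898 + P(l(10)))/(-13251 + 27228) = (-15898 - 14/111)/(-13251 + 27228) = -1764692/111/13977 = -1764692/111*1/13977 = -1764692/1551447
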